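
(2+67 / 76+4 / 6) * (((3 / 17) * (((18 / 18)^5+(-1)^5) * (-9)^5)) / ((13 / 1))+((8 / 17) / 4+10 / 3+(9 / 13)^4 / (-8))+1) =41689521485 / 2656858464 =15.69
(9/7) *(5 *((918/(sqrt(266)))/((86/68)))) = 702270 *sqrt(266)/40033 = 286.11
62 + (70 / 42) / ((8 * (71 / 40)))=13231 / 213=62.12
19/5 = 3.80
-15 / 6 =-5 / 2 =-2.50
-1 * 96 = -96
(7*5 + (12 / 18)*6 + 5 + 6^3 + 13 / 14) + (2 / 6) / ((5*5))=273989 / 1050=260.94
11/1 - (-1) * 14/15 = 179/15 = 11.93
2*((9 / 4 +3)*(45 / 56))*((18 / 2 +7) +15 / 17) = 38745 / 272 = 142.44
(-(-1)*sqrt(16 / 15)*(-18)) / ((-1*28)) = 6*sqrt(15) / 35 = 0.66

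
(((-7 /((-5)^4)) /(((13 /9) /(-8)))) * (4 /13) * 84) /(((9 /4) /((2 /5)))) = 150528 /528125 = 0.29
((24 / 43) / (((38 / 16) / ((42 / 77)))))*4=4608 / 8987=0.51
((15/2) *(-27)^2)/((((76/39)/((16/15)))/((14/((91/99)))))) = 45581.68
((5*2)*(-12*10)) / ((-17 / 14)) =16800 / 17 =988.24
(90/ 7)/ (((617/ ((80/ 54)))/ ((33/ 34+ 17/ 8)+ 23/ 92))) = 3250/ 31467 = 0.10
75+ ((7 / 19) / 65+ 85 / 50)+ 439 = 1273793 / 2470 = 515.71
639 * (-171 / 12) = -36423 / 4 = -9105.75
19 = 19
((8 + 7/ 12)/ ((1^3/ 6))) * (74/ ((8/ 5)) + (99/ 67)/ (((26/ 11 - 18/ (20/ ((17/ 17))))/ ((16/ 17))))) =3566073725/ 1467032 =2430.81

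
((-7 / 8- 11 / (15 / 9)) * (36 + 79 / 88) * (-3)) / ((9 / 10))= 970853 / 1056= 919.37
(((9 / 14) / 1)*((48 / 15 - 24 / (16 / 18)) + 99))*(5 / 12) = 141 / 7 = 20.14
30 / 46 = 0.65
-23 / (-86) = 23 / 86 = 0.27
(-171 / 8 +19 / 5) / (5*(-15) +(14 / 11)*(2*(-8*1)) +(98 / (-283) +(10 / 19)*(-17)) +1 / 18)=374223069 / 2227276460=0.17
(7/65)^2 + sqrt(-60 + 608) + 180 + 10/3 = 206.75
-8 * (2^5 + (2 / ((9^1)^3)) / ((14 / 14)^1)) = -186640 / 729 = -256.02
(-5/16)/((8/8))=-5/16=-0.31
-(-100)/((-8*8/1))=-25/16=-1.56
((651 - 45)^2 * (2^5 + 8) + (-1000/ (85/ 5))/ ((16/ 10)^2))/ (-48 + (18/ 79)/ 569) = -17960268379993/ 58687536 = -306032.07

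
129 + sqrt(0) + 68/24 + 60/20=809/6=134.83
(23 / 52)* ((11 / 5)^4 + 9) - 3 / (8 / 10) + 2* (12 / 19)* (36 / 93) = 212119127 / 19142500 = 11.08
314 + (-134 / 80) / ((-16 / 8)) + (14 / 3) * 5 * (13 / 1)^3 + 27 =12385241 / 240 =51605.17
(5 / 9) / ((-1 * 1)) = -5 / 9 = -0.56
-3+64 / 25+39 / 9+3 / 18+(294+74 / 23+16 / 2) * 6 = 2110669 / 1150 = 1835.36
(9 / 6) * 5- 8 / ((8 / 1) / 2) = 11 / 2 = 5.50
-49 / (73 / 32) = -1568 / 73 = -21.48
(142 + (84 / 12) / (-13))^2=3381921 / 169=20011.37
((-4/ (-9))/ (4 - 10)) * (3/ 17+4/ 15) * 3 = -226/ 2295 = -0.10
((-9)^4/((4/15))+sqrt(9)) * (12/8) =295281/8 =36910.12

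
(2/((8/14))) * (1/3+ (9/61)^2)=13874/11163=1.24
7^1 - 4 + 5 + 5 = 13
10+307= 317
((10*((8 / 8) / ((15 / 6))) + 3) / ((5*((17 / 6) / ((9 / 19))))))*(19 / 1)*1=378 / 85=4.45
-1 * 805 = -805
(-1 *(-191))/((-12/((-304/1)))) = 14516/3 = 4838.67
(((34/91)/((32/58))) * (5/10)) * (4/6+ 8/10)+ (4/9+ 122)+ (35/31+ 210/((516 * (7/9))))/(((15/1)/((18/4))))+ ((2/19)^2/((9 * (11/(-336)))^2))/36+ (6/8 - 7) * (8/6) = 1976108053222603/17167581751320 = 115.11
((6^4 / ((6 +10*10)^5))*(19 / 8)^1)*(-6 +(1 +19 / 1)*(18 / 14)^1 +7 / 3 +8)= 323703 / 46837895216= 0.00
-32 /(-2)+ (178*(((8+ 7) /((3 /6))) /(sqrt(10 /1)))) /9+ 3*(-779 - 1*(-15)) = -2088.37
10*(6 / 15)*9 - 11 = 25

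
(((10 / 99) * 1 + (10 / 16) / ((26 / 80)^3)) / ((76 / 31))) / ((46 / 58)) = 1789895515 / 190097622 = 9.42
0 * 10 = 0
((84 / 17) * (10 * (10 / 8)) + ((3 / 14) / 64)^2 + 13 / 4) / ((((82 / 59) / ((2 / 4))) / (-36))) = -471162957147 / 559562752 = -842.02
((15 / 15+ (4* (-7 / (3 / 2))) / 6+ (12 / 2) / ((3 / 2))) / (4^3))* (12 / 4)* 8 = 17 / 24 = 0.71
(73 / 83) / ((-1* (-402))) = 73 / 33366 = 0.00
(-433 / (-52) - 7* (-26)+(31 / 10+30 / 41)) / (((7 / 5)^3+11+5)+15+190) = 51743275 / 59627776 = 0.87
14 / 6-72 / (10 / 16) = -1693 / 15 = -112.87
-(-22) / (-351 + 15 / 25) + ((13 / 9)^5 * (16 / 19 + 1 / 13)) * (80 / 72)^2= 187647664865 / 26535912012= 7.07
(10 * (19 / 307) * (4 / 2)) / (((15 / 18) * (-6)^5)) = -19 / 99468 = -0.00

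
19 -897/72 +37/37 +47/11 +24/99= 1061/88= 12.06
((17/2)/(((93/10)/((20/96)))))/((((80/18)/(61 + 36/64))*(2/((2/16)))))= 83725/507904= 0.16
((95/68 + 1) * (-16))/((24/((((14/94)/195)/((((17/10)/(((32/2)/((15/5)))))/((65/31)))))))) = -91280/11368971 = -0.01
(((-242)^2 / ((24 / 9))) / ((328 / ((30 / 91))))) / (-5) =-131769 / 29848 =-4.41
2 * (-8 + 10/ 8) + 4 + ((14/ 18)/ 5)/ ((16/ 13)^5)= -445667189/ 47185920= -9.44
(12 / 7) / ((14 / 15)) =90 / 49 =1.84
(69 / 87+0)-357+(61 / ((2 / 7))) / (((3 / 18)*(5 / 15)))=101117 / 29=3486.79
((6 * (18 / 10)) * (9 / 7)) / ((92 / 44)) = 5346 / 805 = 6.64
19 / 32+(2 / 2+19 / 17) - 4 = -701 / 544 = -1.29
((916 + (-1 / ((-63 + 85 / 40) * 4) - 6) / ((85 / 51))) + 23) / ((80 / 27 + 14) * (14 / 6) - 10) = 36898821 / 1166852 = 31.62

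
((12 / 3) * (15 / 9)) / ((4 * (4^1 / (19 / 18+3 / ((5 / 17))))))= 1013 / 216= 4.69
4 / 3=1.33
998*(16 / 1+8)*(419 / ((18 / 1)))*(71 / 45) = 118758008 / 135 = 879688.95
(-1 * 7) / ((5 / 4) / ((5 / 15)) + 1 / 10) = -20 / 11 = -1.82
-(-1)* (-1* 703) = -703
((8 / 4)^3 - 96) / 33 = -8 / 3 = -2.67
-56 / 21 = -8 / 3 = -2.67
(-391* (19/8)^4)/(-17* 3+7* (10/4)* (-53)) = 2681869/210944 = 12.71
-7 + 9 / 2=-5 / 2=-2.50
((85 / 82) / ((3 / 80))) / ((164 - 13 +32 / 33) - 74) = 37400 / 105493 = 0.35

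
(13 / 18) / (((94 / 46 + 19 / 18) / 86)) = 25714 / 1283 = 20.04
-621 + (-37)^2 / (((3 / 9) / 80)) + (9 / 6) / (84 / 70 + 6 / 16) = 6886739 / 21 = 327939.95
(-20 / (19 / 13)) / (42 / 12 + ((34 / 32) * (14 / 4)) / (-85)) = -41600 / 10507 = -3.96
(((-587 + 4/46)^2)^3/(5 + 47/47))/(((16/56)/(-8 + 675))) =1228303309404064244934807203/77236116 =15903224722020773868.73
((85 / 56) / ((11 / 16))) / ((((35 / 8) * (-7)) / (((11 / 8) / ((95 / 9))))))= -306 / 32585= -0.01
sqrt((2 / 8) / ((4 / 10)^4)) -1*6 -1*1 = -31 / 8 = -3.88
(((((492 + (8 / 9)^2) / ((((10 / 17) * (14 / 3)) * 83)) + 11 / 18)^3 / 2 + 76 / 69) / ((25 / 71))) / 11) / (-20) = -148443694626363995983 / 976652825468859000000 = -0.15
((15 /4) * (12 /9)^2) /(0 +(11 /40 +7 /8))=5.80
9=9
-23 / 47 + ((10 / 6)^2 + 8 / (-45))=496 / 235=2.11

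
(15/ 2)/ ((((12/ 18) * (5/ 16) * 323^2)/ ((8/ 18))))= 16/ 104329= 0.00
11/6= 1.83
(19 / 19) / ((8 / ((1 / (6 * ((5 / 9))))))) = 3 / 80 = 0.04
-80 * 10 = -800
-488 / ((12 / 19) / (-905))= 2097790 / 3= 699263.33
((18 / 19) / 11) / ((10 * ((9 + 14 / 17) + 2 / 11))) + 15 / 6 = 889031 / 355490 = 2.50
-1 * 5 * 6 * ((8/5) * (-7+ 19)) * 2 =-1152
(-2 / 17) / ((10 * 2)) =-1 / 170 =-0.01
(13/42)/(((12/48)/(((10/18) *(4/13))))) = 40/189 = 0.21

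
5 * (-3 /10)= -3 /2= -1.50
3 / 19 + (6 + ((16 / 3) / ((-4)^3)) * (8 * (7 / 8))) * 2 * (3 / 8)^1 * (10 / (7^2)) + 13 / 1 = 104175 / 7448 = 13.99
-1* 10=-10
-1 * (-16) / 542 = 0.03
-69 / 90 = -23 / 30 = -0.77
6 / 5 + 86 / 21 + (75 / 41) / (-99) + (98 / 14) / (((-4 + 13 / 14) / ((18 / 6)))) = -1.56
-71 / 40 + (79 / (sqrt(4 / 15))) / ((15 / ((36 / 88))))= -71 / 40 + 237 * sqrt(15) / 220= 2.40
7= 7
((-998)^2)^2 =992023968016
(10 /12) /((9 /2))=5 /27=0.19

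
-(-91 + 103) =-12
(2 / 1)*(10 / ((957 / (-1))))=-20 / 957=-0.02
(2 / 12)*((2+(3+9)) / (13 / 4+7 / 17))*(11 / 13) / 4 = 1309 / 9711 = 0.13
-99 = -99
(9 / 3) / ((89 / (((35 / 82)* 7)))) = 735 / 7298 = 0.10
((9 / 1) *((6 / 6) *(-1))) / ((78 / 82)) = -123 / 13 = -9.46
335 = 335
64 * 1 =64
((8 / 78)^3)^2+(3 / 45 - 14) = -245139128203 / 17593718805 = -13.93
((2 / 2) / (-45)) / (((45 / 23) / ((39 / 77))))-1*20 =-1039799 / 51975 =-20.01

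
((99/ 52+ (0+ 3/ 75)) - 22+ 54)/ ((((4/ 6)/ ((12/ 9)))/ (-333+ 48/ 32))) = -2250477/ 100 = -22504.77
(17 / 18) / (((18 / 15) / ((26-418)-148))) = -425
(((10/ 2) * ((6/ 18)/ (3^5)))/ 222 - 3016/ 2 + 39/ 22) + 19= -1323794353/ 890109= -1487.23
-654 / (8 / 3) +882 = 2547 / 4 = 636.75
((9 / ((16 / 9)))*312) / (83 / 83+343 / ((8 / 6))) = 6318 / 1033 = 6.12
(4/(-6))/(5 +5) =-1/15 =-0.07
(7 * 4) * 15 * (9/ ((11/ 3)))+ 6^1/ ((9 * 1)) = 34042/ 33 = 1031.58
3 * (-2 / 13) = -6 / 13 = -0.46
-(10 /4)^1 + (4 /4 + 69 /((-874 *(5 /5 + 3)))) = -1.52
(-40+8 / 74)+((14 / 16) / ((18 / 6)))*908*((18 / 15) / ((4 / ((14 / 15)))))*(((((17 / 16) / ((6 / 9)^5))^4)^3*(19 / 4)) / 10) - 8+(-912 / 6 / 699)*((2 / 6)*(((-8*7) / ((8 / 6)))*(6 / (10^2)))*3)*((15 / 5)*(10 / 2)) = 14999413170201078346368882343816943242267479151170199 / 5595348902178593623195176106775805952000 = 2680693095717.58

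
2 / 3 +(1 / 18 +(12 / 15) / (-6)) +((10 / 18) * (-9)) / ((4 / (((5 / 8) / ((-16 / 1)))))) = 14693 / 23040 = 0.64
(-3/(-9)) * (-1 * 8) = -8/3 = -2.67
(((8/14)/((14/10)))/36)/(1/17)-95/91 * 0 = 85/441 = 0.19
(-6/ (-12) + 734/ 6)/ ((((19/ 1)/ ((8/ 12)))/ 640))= 2758.36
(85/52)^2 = 7225/2704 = 2.67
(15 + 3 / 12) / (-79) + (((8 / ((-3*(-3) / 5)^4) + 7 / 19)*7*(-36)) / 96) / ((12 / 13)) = -1073957795 / 315137952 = -3.41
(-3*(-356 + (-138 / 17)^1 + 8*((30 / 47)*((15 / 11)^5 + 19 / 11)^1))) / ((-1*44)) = -63932020665 / 2830954478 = -22.58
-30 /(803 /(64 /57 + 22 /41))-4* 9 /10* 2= -22713232 /3127685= -7.26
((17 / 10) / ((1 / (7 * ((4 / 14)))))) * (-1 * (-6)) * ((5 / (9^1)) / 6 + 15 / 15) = 1003 / 45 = 22.29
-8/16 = -1/2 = -0.50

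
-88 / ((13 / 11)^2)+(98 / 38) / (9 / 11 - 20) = -42778923 / 677521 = -63.14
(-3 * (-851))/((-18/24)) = -3404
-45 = -45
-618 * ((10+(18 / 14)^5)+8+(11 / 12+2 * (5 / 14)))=-480787211 / 33614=-14303.18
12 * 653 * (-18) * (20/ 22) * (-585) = 825130800/ 11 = 75011890.91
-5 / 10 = -1 / 2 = -0.50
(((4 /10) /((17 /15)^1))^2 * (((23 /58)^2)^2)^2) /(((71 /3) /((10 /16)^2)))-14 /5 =-588610443425346024721 /210218109901757624320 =-2.80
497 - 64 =433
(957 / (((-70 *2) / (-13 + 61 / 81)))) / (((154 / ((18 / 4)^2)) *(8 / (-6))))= -8091 / 980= -8.26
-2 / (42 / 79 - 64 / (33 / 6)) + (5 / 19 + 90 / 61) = 10729546 / 5592175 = 1.92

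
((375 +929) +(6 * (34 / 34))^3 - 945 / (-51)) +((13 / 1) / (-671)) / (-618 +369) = 4369951466 / 2840343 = 1538.53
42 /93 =14 /31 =0.45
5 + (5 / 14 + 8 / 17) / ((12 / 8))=1982 / 357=5.55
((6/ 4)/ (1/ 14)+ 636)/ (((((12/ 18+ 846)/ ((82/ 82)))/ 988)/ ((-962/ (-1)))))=468337194/ 635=737538.89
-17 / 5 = -3.40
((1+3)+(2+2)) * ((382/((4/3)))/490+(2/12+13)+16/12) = 29566/245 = 120.68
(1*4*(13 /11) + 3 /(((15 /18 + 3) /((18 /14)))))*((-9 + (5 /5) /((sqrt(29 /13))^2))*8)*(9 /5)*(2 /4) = -90654912 /256795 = -353.02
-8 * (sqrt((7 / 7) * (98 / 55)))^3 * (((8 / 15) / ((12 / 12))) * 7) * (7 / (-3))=2151296 * sqrt(110) / 136125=165.75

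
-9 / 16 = -0.56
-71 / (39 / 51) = -1207 / 13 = -92.85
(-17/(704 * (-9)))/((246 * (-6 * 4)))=-17/37407744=-0.00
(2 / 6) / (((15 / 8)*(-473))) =-8 / 21285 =-0.00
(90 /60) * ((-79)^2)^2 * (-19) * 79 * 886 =-77698751131149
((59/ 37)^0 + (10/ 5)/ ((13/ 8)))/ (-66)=-29/ 858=-0.03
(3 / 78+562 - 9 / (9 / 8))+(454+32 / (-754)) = 760029 / 754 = 1008.00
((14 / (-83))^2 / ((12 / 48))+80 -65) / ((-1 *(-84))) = 104119 / 578676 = 0.18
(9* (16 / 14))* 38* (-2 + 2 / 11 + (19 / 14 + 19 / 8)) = 403218 / 539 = 748.09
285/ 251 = 1.14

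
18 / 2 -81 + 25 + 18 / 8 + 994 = 3797 / 4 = 949.25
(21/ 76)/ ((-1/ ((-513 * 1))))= 141.75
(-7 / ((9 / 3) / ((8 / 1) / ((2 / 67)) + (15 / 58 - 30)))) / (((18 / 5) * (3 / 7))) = -3385655 / 9396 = -360.33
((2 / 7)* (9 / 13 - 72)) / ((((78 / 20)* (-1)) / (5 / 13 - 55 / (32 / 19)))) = -20741625 / 123032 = -168.59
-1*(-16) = 16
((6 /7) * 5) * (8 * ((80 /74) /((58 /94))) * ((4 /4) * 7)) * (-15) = -6307.55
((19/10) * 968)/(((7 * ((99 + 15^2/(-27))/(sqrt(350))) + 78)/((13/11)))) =9536670/277489 - 1108536 * sqrt(14)/277489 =19.42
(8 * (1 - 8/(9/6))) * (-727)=25202.67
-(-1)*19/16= 19/16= 1.19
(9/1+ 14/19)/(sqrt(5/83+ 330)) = 37* sqrt(2273785)/104101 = 0.54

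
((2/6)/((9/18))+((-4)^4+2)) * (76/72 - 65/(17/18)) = -8045956/459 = -17529.32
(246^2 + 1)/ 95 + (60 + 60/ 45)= 199031/ 285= 698.35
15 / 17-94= -1583 / 17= -93.12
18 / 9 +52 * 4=210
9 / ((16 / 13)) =7.31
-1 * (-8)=8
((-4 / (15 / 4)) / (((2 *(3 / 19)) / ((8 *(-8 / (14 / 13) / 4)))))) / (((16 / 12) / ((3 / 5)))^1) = 22.58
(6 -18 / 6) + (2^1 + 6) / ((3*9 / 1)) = 89 / 27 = 3.30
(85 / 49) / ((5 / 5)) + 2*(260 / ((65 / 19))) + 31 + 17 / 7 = 9171 / 49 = 187.16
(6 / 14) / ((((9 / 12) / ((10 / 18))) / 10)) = 200 / 63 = 3.17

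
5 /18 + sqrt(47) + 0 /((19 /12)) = 7.13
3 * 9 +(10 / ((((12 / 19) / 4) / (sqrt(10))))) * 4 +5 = 32 +760 * sqrt(10) / 3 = 833.11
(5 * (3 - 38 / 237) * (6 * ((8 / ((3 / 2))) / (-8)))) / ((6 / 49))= -329770 / 711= -463.81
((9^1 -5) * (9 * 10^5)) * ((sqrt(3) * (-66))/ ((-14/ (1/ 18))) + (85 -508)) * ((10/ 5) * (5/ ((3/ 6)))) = -30456000000 + 132000000 * sqrt(3)/ 7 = -30423338470.49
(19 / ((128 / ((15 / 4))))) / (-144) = -95 / 24576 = -0.00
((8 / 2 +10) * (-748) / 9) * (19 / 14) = -14212 / 9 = -1579.11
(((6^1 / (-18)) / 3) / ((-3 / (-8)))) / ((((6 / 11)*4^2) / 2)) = -11 / 162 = -0.07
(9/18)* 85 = 85/2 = 42.50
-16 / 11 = -1.45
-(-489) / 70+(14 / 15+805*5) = 846913 / 210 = 4032.92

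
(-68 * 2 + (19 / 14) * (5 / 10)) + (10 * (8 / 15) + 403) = 22933 / 84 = 273.01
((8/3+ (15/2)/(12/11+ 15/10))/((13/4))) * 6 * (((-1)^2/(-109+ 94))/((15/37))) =-93832/55575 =-1.69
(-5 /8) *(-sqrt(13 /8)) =5 *sqrt(26) /32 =0.80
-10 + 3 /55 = -547 /55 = -9.95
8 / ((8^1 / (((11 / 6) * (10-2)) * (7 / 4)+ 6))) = 95 / 3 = 31.67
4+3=7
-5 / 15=-1 / 3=-0.33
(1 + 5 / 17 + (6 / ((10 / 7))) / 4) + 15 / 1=5897 / 340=17.34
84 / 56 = 3 / 2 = 1.50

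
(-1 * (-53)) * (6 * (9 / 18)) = 159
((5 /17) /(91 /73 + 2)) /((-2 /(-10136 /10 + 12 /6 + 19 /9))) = 3316171 /72522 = 45.73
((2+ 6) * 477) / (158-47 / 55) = 24.28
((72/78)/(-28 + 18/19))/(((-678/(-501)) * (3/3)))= -0.03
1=1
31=31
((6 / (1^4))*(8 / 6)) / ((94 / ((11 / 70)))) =22 / 1645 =0.01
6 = 6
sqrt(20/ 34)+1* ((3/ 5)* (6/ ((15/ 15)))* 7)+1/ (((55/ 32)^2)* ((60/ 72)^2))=sqrt(170)/ 17+1942614/ 75625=26.45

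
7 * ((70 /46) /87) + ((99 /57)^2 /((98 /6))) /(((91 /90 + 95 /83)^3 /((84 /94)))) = 137853397572236006435 /992363009004735627063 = 0.14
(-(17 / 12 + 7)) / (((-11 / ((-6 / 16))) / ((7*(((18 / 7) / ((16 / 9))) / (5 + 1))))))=-2727 / 5632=-0.48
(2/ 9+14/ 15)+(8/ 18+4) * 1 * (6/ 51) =428/ 255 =1.68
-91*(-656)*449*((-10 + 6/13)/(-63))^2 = 614422.54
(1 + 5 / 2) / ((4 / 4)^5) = 7 / 2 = 3.50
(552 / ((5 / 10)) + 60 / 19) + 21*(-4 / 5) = 103584 / 95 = 1090.36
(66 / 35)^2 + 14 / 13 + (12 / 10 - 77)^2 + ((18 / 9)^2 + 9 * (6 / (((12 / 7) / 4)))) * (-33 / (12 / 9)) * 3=-24857187 / 6370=-3902.23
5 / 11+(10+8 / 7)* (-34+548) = 441047 / 77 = 5727.88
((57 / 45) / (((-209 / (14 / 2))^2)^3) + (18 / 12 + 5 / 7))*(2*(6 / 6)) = 2039750597197721 / 460588844156595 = 4.43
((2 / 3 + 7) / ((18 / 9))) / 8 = 23 / 48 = 0.48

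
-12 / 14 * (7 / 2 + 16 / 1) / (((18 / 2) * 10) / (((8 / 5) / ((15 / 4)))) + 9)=-208 / 2737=-0.08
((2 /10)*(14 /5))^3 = 2744 /15625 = 0.18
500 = 500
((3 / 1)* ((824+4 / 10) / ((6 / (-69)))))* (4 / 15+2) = -64468.08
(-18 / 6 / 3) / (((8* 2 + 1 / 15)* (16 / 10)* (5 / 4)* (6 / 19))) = -95 / 964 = -0.10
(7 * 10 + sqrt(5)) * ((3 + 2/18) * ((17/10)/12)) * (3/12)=119 * sqrt(5)/1080 + 833/108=7.96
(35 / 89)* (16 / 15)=112 / 267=0.42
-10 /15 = -2 /3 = -0.67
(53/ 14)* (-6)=-159/ 7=-22.71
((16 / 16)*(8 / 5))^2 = 64 / 25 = 2.56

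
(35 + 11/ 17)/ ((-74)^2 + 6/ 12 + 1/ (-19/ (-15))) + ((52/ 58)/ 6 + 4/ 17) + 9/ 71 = 221985926/ 428554083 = 0.52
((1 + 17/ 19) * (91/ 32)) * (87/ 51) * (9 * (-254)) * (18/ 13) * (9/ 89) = -169149141/ 57494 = -2942.03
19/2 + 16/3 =89/6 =14.83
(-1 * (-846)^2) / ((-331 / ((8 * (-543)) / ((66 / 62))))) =-32127059808 / 3641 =-8823691.24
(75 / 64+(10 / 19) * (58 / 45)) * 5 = 101245 / 10944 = 9.25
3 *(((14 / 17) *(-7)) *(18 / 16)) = -19.46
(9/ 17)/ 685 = 9/ 11645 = 0.00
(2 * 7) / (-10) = -1.40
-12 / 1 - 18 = -30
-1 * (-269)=269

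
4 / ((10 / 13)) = 26 / 5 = 5.20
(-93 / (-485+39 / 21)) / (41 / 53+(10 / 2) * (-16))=-34503 / 14201018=-0.00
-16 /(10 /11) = -88 /5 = -17.60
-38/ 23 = -1.65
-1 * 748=-748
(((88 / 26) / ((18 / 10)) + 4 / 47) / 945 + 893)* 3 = 662933489 / 247455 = 2679.01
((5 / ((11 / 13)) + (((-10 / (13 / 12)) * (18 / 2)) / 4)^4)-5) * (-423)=-24728070543030 / 314171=-78708953.22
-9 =-9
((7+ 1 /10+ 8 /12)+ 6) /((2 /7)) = 2891 /60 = 48.18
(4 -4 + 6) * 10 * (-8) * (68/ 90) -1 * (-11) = -1055/ 3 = -351.67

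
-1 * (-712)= 712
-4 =-4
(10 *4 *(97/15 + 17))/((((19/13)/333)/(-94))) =-381967872/19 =-20103572.21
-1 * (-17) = 17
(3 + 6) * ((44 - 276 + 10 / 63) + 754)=32896 / 7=4699.43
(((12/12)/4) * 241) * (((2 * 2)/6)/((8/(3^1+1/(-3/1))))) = 241/18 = 13.39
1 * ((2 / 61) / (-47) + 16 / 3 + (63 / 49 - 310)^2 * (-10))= -401657657776 / 421449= -953039.77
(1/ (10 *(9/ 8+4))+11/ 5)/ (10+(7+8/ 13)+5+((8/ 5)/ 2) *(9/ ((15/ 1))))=29575/ 307746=0.10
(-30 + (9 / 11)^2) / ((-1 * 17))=1.73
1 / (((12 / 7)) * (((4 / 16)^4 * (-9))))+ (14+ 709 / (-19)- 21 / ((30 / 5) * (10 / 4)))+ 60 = 18.69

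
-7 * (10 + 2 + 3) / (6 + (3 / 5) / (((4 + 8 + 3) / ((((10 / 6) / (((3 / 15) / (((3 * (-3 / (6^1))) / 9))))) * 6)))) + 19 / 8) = -2520 / 193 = -13.06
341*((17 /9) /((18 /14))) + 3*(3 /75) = 1014718 /2025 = 501.10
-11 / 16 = -0.69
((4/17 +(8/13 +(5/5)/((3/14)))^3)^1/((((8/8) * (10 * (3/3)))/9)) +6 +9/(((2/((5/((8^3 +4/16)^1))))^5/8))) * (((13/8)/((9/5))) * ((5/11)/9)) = 130063249193419989829885/20545211114478095834646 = 6.33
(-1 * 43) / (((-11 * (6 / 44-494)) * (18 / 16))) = -688 / 97785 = -0.01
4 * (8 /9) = 32 /9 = 3.56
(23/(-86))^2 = 529/7396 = 0.07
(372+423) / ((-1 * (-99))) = 265 / 33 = 8.03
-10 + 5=-5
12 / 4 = 3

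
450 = 450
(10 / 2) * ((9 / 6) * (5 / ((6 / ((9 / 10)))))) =45 / 8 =5.62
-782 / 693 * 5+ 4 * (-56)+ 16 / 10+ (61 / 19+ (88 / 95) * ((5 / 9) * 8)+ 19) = -4426628 / 21945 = -201.71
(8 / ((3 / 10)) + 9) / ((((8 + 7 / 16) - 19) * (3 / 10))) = -17120 / 1521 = -11.26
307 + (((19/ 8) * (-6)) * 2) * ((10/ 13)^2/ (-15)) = 52073/ 169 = 308.12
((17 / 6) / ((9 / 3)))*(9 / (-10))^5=-111537 / 200000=-0.56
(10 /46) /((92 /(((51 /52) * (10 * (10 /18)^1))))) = 2125 /165048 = 0.01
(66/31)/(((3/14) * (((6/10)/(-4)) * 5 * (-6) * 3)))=616/837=0.74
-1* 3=-3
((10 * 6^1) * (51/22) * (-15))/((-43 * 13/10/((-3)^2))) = 2065500/6149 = 335.91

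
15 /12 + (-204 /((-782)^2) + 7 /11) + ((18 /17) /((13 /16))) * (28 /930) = 1535051249 /797319380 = 1.93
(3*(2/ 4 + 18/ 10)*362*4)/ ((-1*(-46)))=1086/ 5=217.20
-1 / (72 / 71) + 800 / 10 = 5689 / 72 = 79.01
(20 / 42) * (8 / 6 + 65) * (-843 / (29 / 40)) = -22367600 / 609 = -36728.41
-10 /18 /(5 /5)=-5 /9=-0.56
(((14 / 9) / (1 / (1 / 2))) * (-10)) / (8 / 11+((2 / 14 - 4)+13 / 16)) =17248 / 5139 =3.36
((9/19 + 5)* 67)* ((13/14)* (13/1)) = 588796/133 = 4427.04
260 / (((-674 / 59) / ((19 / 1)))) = -145730 / 337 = -432.43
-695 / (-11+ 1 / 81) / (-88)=-11259 / 15664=-0.72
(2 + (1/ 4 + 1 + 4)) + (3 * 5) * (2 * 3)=389/ 4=97.25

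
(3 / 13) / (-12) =-1 / 52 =-0.02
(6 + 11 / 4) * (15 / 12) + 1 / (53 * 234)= 1085183 / 99216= 10.94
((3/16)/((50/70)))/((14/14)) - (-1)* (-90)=-7179/80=-89.74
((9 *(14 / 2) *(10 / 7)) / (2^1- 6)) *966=-21735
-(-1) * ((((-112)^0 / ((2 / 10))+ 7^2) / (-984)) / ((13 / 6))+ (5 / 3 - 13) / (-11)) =35353 / 35178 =1.00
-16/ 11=-1.45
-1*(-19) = 19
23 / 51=0.45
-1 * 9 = -9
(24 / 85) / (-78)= -4 / 1105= -0.00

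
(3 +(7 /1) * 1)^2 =100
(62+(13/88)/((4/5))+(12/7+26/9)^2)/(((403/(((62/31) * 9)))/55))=204.81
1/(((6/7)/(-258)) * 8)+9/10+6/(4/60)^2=52531/40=1313.28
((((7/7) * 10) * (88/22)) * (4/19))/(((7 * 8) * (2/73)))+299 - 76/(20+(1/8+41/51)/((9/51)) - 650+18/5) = 9059132553/29739997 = 304.61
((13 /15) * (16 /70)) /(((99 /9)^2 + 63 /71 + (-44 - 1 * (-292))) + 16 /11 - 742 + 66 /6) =-81224 /147468825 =-0.00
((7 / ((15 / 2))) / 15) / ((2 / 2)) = 14 / 225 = 0.06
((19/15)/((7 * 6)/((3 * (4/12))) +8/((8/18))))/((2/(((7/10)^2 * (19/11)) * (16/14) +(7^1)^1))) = 41629/495000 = 0.08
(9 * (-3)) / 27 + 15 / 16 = -1 / 16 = -0.06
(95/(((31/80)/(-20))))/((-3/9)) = 456000/31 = 14709.68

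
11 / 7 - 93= -91.43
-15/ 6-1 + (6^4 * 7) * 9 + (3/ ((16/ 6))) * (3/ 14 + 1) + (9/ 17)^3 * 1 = 44926209329/ 550256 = 81646.01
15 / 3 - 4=1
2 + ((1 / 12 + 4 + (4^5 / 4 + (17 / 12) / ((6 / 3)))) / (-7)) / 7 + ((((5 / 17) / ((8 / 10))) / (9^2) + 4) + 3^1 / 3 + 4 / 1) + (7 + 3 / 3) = 7385465 / 539784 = 13.68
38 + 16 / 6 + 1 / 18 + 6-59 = -221 / 18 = -12.28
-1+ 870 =869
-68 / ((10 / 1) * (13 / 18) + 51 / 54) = -408 / 49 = -8.33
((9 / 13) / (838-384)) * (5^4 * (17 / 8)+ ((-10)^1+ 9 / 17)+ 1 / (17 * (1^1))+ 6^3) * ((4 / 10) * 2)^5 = 120223296 / 156771875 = 0.77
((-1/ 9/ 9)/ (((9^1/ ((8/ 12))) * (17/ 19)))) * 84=-1064/ 12393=-0.09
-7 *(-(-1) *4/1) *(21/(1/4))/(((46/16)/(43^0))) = -18816/23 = -818.09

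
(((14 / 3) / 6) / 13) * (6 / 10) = 0.04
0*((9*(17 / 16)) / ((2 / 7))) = 0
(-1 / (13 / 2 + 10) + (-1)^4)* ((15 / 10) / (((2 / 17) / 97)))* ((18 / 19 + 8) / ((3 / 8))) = 17380460 / 627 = 27720.03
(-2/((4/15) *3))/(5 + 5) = -1/4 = -0.25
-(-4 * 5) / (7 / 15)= 300 / 7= 42.86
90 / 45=2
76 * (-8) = -608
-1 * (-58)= 58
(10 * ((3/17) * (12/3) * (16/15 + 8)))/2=32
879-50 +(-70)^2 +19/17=97412/17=5730.12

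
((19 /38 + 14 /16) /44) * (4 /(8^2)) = 1 /512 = 0.00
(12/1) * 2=24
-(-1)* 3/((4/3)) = 2.25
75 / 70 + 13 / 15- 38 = -7573 / 210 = -36.06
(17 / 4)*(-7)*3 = -357 / 4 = -89.25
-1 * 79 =-79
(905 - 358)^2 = 299209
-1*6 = -6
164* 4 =656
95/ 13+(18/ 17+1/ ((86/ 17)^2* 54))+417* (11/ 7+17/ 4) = 1505015449181/ 617847048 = 2435.90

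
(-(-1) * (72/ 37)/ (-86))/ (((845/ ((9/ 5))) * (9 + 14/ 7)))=-324/ 73941725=-0.00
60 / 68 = 15 / 17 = 0.88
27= 27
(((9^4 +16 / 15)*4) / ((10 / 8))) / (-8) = -196862 / 75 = -2624.83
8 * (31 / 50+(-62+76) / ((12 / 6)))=1524 / 25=60.96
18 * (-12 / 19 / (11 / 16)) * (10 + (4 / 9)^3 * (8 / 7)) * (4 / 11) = -26389504 / 434511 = -60.73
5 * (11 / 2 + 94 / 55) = 793 / 22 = 36.05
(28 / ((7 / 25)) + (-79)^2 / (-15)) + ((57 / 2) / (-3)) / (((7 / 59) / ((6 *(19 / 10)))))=-51613 / 42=-1228.88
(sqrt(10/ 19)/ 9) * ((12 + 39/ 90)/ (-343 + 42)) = -373 * sqrt(190)/ 1544130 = -0.00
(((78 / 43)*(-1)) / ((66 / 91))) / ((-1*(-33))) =-1183 / 15609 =-0.08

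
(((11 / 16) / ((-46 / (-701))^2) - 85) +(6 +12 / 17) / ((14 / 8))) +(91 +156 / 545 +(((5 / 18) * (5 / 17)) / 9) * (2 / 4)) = 30196368892709 / 177854201280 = 169.78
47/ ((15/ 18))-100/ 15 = 746/ 15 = 49.73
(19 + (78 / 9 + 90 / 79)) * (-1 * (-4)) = 27308 / 237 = 115.22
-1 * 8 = -8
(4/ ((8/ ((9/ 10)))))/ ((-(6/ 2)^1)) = -3/ 20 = -0.15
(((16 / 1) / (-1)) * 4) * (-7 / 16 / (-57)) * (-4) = 112 / 57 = 1.96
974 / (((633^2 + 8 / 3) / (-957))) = -2796354 / 1202075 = -2.33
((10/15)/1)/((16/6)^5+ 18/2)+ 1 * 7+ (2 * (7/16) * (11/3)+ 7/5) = 9742351/838920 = 11.61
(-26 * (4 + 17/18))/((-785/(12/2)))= 2314/2355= 0.98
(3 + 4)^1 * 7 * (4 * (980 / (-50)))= -19208 / 5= -3841.60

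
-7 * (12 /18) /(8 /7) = -49 /12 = -4.08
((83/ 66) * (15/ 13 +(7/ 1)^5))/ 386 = 9067999/ 165594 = 54.76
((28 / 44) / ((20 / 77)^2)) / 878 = 3773 / 351200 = 0.01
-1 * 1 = -1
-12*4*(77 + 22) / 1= -4752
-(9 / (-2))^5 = 59049 / 32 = 1845.28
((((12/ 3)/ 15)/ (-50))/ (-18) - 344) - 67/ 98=-114004027/ 330750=-344.68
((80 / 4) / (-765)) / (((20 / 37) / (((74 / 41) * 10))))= -0.87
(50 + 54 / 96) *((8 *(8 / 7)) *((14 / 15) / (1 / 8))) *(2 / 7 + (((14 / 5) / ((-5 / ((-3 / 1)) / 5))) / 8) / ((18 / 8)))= 4090304 / 1575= 2597.02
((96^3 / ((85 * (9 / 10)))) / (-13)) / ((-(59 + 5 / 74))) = 4849664 / 321997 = 15.06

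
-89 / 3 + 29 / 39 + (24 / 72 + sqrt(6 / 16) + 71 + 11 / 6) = sqrt(6) / 4 + 3451 / 78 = 44.86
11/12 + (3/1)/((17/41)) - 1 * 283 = -56069/204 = -274.85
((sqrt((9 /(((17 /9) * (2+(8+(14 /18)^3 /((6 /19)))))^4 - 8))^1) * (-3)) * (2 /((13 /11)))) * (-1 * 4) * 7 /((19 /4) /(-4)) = -19637569746432 * sqrt(532802517475971265074433) /18800317402366414639054993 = -0.76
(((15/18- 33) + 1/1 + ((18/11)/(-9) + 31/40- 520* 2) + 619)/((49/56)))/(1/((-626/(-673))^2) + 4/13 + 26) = -3036647515876/161595667695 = -18.79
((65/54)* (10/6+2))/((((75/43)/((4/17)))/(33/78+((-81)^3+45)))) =-1307020561/4131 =-316393.26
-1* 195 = -195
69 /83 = 0.83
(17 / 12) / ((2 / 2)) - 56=-655 / 12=-54.58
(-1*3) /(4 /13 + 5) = -13 /23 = -0.57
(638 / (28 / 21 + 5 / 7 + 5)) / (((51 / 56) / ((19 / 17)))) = 1187956 / 10693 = 111.10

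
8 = 8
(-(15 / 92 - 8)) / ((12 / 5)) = 3.27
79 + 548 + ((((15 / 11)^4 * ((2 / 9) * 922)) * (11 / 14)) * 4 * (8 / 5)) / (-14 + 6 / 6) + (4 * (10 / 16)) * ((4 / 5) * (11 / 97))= 4149498761 / 11748737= 353.19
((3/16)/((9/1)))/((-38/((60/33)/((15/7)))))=-7/15048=-0.00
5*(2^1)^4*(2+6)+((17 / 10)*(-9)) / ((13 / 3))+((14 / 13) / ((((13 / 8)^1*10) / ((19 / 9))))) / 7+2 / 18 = 9682691 / 15210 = 636.60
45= 45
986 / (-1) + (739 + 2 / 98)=-12102 / 49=-246.98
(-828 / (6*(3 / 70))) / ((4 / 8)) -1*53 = -6493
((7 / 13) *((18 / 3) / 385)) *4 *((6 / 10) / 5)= 72 / 17875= 0.00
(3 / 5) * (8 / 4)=6 / 5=1.20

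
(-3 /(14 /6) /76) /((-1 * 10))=9 /5320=0.00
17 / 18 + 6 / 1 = 125 / 18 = 6.94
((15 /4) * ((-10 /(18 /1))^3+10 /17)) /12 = 25825 /198288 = 0.13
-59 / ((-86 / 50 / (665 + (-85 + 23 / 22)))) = 19931.21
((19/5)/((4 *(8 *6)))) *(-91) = -1729/960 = -1.80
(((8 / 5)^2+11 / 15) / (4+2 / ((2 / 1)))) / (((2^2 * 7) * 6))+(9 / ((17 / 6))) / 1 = 3.18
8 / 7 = 1.14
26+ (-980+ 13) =-941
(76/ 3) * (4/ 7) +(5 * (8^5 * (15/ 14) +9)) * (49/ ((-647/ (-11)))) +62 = 1988518037/ 13587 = 146354.46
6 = 6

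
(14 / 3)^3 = 101.63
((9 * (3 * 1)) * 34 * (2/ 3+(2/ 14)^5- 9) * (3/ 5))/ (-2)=192858948/ 84035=2294.98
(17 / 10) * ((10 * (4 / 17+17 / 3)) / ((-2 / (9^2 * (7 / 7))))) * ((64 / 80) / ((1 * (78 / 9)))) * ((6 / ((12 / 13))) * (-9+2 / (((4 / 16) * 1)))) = 24381 / 10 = 2438.10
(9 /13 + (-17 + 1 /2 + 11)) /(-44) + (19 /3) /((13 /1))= 2047 /3432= 0.60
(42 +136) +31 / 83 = 14805 / 83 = 178.37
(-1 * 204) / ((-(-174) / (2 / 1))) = -68 / 29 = -2.34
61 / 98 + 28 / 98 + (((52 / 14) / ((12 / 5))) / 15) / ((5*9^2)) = 162248 / 178605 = 0.91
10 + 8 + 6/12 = 37/2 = 18.50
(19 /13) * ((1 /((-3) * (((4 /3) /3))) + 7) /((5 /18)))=855 /26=32.88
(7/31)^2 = 0.05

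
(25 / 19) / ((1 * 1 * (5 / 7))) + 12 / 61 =2363 / 1159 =2.04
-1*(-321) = 321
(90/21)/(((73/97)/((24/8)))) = 8730/511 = 17.08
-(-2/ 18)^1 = 0.11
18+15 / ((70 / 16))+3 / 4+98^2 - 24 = 268861 / 28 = 9602.18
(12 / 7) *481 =5772 / 7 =824.57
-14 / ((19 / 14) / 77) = -15092 / 19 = -794.32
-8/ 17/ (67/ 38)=-0.27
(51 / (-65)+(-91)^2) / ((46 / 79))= 21259453 / 1495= 14220.37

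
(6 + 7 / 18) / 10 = 23 / 36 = 0.64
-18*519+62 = -9280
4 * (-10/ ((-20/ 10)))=20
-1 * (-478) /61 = 478 /61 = 7.84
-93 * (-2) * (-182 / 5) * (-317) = 10731084 / 5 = 2146216.80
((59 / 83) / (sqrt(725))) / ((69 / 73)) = 4307 * sqrt(29) / 830415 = 0.03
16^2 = 256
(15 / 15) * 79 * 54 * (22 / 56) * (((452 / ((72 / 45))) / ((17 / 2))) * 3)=167099.94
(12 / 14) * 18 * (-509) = -54972 / 7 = -7853.14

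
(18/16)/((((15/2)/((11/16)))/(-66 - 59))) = -12.89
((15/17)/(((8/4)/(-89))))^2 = 1782225/1156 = 1541.72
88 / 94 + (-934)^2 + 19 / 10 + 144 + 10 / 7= 2870539031 / 3290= 872504.26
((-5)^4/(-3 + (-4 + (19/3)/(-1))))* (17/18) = -2125/48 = -44.27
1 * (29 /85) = 29 /85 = 0.34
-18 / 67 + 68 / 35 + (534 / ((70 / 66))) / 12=29233 / 670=43.63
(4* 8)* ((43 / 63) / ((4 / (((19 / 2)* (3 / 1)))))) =3268 / 21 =155.62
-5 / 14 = -0.36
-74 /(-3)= 74 /3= 24.67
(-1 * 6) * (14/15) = -28/5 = -5.60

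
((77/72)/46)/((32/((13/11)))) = 91/105984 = 0.00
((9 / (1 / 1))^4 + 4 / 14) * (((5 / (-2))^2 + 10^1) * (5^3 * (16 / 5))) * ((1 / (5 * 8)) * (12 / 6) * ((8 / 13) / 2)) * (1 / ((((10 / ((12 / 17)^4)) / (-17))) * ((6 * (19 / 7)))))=-1587306240 / 93347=-17004.36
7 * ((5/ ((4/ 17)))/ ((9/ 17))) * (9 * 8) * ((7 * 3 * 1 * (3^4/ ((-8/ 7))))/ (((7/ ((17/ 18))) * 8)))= -32499495/ 64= -507804.61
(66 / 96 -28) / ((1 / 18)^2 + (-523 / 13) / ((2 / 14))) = 24219 / 249716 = 0.10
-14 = -14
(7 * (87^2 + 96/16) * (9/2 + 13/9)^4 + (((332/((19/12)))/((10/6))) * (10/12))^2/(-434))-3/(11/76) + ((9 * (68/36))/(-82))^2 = 3355997014128433577053/50686943109264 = 66210286.28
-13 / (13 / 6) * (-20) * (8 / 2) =480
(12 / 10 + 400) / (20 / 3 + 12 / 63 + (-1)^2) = 14042 / 275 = 51.06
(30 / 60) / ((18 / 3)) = 1 / 12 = 0.08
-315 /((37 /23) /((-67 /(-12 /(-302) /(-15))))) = -366488325 /74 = -4952544.93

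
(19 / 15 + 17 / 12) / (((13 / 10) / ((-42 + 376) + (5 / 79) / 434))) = 689.41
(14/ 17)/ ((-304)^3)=-7/ 238802944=-0.00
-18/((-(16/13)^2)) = 11.88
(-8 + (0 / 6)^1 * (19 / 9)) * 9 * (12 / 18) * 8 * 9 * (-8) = 27648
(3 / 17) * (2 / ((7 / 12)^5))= 1492992 / 285719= 5.23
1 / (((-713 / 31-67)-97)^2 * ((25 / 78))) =0.00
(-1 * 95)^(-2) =1/ 9025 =0.00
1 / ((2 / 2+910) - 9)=0.00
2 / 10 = 1 / 5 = 0.20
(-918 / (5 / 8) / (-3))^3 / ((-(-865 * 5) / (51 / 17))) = 81406.55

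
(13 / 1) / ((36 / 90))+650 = 1365 / 2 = 682.50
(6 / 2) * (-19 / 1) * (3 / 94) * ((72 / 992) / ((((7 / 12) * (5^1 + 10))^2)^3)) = -787968 / 2678353015625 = -0.00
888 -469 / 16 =13739 / 16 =858.69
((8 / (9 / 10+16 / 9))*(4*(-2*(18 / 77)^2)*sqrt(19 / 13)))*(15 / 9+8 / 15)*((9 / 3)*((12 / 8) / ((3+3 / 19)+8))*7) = -7978176*sqrt(247) / 12785773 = -9.81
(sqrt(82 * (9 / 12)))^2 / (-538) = -123 / 1076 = -0.11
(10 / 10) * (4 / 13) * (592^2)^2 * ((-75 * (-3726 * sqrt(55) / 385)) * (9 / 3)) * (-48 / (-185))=21373305407668224 * sqrt(55) / 1001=158350324903678.96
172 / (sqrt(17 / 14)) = 172*sqrt(238) / 17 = 156.09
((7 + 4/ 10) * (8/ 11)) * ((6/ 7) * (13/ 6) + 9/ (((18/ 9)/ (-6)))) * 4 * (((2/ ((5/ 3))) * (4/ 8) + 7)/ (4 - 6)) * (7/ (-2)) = -179968/ 25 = -7198.72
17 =17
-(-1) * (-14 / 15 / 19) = -0.05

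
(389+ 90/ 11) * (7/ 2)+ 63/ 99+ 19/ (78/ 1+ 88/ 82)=24803153/ 17831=1391.01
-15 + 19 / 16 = -221 / 16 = -13.81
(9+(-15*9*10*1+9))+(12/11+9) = -14541/11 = -1321.91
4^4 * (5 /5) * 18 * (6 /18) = 1536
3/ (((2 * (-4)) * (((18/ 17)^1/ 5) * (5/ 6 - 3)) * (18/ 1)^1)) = 85/ 1872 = 0.05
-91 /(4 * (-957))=91 /3828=0.02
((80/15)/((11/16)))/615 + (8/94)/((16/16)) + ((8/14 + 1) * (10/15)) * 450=3148406984/6677055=471.53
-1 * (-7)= 7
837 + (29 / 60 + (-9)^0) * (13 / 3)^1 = 151817 / 180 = 843.43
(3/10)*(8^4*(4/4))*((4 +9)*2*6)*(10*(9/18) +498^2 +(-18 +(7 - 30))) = 237668401152/5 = 47533680230.40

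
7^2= 49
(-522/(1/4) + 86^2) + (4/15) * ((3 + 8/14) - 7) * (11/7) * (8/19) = 24705924/4655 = 5307.40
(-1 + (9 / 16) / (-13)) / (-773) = 217 / 160784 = 0.00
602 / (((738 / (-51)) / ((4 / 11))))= -20468 / 1353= -15.13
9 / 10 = 0.90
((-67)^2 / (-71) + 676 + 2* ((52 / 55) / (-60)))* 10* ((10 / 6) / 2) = 35891429 / 7029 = 5106.19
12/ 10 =6/ 5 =1.20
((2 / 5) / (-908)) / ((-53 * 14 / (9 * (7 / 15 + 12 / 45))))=33 / 8421700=0.00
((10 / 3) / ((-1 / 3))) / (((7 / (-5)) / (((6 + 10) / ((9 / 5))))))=4000 / 63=63.49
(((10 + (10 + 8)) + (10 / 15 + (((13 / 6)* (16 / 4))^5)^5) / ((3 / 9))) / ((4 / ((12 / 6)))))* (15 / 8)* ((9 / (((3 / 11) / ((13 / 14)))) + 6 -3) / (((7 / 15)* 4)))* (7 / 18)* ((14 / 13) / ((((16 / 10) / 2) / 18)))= 2323343206953181965853635696153532346375 / 17406027729792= 133479231621386463574873600.00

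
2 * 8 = 16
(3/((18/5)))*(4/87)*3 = 10/87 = 0.11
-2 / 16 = -1 / 8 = -0.12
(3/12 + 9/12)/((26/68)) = 34/13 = 2.62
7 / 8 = 0.88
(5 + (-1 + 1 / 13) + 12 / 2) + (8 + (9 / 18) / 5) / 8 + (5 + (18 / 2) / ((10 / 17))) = 6529 / 208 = 31.39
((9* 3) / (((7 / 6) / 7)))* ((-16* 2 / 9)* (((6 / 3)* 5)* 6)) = -34560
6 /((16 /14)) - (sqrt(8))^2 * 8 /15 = 59 /60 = 0.98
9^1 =9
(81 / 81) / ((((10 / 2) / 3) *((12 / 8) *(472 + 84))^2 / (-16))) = -4 / 289815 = -0.00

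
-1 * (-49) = 49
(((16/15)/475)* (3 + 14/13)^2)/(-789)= -44944/950054625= -0.00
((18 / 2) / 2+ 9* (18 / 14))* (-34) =-3825 / 7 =-546.43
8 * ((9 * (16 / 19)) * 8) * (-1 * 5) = -2425.26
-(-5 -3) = 8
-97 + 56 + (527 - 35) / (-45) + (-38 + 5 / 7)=-9368 / 105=-89.22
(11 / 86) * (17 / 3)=187 / 258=0.72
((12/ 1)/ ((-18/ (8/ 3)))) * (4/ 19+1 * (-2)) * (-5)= -2720/ 171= -15.91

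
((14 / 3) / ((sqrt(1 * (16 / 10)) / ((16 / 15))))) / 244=14 * sqrt(10) / 2745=0.02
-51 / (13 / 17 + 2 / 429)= -371943 / 5611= -66.29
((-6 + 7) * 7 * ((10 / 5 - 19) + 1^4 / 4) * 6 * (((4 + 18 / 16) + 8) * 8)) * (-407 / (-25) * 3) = -36076887 / 10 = -3607688.70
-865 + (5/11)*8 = -9475/11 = -861.36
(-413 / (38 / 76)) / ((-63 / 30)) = 1180 / 3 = 393.33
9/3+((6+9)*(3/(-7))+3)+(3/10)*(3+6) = 159/70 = 2.27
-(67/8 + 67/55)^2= -92.03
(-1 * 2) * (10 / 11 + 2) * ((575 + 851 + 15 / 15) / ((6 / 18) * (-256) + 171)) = -273984 / 2827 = -96.92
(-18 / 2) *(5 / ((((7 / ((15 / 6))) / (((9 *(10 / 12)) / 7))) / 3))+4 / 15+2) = -70617 / 980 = -72.06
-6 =-6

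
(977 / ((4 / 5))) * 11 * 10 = 268675 / 2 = 134337.50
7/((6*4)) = 7/24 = 0.29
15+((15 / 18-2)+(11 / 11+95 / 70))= 340 / 21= 16.19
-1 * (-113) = 113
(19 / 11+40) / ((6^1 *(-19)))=-153 / 418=-0.37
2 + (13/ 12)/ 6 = 157/ 72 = 2.18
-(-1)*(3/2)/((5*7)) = 3/70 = 0.04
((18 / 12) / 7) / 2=3 / 28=0.11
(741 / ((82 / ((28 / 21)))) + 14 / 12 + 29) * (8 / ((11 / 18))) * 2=498480 / 451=1105.28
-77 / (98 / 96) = -528 / 7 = -75.43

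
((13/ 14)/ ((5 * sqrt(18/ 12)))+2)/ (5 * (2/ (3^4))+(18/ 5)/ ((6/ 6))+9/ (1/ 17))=351 * sqrt(6)/ 888622+810/ 63473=0.01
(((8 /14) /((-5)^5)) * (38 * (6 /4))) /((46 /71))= -8094 /503125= -0.02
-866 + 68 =-798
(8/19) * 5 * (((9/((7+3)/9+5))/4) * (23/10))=1863/1045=1.78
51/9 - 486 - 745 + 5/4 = -14689/12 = -1224.08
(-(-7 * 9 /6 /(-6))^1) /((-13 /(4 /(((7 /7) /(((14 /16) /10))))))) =49 /1040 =0.05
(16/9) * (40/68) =160/153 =1.05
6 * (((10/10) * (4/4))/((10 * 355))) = 3/1775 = 0.00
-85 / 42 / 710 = -17 / 5964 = -0.00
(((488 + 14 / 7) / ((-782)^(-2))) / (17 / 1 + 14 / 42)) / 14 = 16052505 / 13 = 1234808.08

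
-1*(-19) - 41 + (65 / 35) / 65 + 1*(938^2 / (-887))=-31476643 / 31045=-1013.90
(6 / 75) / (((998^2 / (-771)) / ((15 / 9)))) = -257 / 2490010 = -0.00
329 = 329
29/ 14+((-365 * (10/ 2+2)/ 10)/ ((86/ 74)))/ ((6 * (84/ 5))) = -4751/ 43344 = -0.11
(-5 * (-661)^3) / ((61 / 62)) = 89529482110 / 61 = 1467696428.03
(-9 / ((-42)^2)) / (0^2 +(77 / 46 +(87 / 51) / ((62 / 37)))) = -0.00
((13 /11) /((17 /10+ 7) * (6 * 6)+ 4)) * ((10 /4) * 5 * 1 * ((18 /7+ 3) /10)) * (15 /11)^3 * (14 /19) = 3290625 /67875676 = 0.05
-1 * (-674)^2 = -454276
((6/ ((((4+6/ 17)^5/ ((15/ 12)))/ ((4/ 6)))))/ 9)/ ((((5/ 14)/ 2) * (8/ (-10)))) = -49694995/ 19971059616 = -0.00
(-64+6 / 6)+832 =769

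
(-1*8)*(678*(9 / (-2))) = 24408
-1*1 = -1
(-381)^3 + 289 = -55306052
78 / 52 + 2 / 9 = 31 / 18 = 1.72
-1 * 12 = -12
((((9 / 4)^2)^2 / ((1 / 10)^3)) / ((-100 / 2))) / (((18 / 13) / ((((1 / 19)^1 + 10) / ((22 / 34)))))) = -153859095 / 26752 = -5751.31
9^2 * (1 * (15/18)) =135/2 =67.50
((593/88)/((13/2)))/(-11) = -593/6292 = -0.09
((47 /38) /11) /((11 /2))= 47 /2299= 0.02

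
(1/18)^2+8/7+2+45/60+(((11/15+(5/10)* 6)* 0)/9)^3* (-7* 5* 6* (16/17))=2209/567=3.90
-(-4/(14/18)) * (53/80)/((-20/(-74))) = 17649/1400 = 12.61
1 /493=0.00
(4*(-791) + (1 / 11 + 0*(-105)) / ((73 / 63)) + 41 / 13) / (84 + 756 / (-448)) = -175974688 / 4582721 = -38.40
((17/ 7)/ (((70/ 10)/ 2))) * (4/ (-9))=-136/ 441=-0.31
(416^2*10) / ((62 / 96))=83066880 / 31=2679576.77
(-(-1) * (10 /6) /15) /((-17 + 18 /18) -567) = -0.00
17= 17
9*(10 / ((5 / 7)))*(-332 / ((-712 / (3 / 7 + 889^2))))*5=20662953750 / 89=232168019.66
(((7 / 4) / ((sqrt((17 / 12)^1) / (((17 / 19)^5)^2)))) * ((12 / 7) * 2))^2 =103279292215985372333970096 / 37589973457545958193355601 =2.75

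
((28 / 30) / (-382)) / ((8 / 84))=-49 / 1910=-0.03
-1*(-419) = 419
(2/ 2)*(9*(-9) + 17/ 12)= -955/ 12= -79.58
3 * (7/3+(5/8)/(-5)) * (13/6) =689/48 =14.35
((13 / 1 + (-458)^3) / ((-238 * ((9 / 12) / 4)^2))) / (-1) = -1756743296 / 153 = -11481982.33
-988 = -988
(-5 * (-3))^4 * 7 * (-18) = -6378750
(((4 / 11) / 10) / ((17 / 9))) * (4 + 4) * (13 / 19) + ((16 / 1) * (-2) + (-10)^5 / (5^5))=-63.89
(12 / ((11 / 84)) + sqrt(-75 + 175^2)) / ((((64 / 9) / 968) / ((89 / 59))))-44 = 1107590 / 59 + 484605 *sqrt(1222) / 472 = 54663.38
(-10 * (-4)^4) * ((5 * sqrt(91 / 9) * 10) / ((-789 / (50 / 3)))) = 6400000 * sqrt(91) / 7101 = 8597.68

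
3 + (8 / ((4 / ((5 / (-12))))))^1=13 / 6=2.17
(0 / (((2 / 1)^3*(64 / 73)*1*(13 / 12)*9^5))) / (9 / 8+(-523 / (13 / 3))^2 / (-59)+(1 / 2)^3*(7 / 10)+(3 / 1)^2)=0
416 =416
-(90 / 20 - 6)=3 / 2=1.50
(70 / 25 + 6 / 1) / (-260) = -11 / 325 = -0.03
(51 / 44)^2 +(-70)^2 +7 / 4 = 9492389 / 1936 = 4903.09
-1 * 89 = -89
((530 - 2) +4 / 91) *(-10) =-480520 / 91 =-5280.44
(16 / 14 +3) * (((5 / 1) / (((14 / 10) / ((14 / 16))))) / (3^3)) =725 / 1512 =0.48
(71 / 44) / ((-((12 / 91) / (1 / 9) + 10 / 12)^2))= -5291559 / 13382699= -0.40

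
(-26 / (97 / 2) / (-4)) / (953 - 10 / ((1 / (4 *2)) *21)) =273 / 1933501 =0.00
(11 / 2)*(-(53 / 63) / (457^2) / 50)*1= -583 / 1315748700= -0.00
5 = 5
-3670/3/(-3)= 3670/9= 407.78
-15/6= -5/2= -2.50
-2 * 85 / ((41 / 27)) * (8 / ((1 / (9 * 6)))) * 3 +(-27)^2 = -5918751 / 41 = -144359.78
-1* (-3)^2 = -9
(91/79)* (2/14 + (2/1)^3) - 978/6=-12136/79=-153.62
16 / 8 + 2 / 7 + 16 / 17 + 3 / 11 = 4581 / 1309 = 3.50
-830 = -830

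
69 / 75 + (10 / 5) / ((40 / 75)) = 467 / 100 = 4.67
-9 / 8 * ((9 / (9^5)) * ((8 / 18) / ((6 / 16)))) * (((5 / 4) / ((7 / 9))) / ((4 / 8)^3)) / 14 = -20 / 107163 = -0.00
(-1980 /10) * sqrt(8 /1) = -396 * sqrt(2) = -560.03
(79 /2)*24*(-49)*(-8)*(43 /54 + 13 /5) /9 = 56795312 /405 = 140235.34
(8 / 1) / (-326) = -4 / 163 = -0.02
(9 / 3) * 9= 27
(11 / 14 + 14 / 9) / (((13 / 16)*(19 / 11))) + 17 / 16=679897 / 248976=2.73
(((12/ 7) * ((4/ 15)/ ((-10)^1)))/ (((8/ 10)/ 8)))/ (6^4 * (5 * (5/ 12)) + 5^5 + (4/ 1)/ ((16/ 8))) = -16/ 203945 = -0.00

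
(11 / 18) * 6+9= 38 / 3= 12.67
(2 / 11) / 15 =2 / 165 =0.01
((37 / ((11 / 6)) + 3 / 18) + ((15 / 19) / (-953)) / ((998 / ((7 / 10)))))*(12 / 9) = 24269064905 / 894503907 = 27.13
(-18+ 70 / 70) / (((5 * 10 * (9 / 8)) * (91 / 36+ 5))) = -272 / 6775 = -0.04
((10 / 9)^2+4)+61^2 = 301825 / 81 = 3726.23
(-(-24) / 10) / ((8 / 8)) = 12 / 5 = 2.40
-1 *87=-87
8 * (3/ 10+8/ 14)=244/ 35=6.97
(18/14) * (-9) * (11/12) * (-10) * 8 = 5940/7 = 848.57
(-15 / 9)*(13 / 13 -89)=440 / 3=146.67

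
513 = 513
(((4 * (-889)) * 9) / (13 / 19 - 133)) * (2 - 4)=-202692 / 419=-483.75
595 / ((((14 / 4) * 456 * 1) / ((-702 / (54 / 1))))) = -1105 / 228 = -4.85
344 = 344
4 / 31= 0.13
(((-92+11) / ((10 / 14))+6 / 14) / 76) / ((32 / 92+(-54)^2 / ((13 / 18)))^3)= -52846987323 / 2340601393777225564160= -0.00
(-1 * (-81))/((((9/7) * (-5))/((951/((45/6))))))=-39942/25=-1597.68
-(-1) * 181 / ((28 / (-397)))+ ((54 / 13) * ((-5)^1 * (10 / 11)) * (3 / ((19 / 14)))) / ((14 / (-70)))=-179359469 / 76076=-2357.64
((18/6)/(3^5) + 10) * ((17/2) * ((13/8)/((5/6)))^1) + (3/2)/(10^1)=179393/1080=166.10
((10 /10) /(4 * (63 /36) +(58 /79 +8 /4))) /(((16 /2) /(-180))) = -3555 /1538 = -2.31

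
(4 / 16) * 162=81 / 2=40.50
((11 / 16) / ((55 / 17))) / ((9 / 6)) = 17 / 120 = 0.14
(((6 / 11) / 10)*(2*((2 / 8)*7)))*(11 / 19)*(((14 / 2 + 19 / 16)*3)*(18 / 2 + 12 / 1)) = 57.01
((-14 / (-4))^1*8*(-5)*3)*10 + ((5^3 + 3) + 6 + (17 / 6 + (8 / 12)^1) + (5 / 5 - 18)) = -8159 / 2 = -4079.50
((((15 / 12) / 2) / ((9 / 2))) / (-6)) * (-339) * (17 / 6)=9605 / 432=22.23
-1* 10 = -10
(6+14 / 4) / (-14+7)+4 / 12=-43 / 42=-1.02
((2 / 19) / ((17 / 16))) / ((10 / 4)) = 64 / 1615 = 0.04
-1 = -1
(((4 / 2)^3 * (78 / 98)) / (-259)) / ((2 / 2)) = -0.02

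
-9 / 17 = -0.53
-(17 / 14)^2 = -289 / 196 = -1.47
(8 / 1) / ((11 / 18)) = 144 / 11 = 13.09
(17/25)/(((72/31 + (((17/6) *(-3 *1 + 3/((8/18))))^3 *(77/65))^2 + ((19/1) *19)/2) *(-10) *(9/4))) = -46694662144/3119669140931611875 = -0.00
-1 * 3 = -3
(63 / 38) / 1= 63 / 38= 1.66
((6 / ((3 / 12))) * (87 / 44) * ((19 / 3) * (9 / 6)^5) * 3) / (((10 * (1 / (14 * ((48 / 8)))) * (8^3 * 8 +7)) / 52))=328975101 / 451330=728.90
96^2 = 9216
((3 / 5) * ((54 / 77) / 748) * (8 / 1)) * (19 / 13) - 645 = -644.99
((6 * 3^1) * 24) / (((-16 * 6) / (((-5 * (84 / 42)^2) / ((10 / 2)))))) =18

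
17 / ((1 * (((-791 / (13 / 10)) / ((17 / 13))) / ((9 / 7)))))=-2601 / 55370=-0.05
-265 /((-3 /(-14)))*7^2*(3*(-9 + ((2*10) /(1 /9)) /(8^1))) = -2454165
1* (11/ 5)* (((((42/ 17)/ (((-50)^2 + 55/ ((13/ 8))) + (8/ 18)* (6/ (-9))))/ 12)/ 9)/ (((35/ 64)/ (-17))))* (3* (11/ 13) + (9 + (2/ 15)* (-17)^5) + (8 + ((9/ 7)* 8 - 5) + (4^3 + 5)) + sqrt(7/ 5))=22729159552/ 194529125 - 3432* sqrt(35)/ 27789875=116.84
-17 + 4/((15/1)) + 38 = 319/15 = 21.27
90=90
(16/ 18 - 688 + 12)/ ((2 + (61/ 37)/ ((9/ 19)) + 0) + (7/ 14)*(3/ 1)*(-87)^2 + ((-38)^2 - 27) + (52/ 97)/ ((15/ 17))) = -31152520/ 589566529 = -0.05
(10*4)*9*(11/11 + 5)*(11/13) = 23760/13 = 1827.69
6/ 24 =0.25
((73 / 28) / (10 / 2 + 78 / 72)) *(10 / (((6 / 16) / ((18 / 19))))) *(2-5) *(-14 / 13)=8640 / 247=34.98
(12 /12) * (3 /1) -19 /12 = 17 /12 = 1.42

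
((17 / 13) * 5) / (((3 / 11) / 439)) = 410465 / 39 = 10524.74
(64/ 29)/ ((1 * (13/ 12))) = 768/ 377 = 2.04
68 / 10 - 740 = -3666 / 5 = -733.20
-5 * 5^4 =-3125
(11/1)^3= 1331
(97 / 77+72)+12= 6565 / 77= 85.26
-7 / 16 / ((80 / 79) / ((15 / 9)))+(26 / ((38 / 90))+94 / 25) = 23572973 / 364800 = 64.62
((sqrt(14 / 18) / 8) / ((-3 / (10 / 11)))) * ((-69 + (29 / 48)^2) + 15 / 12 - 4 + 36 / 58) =23640935 * sqrt(7) / 26459136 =2.36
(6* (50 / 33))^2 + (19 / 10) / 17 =1702299 / 20570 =82.76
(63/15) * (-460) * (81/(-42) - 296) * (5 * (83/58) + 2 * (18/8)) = 194552124/29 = 6708693.93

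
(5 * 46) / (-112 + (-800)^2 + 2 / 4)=460 / 1279777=0.00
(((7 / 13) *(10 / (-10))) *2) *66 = -924 / 13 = -71.08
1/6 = 0.17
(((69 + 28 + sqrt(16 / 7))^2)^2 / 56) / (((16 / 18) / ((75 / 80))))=862685505 * sqrt(7) / 21952 + 586474812855 / 351232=1773739.39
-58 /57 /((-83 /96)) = 1856 /1577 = 1.18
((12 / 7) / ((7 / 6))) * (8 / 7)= 1.68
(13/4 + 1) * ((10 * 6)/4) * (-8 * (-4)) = 2040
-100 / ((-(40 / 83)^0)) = 100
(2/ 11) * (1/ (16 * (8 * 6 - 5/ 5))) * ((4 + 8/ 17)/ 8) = 19/ 140624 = 0.00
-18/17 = -1.06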